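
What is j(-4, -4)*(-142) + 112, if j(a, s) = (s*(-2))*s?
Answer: 4656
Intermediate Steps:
j(a, s) = -2*s**2 (j(a, s) = (-2*s)*s = -2*s**2)
j(-4, -4)*(-142) + 112 = -2*(-4)**2*(-142) + 112 = -2*16*(-142) + 112 = -32*(-142) + 112 = 4544 + 112 = 4656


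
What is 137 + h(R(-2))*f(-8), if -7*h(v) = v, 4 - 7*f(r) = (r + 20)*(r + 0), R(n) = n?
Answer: 6913/49 ≈ 141.08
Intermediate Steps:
f(r) = 4/7 - r*(20 + r)/7 (f(r) = 4/7 - (r + 20)*(r + 0)/7 = 4/7 - (20 + r)*r/7 = 4/7 - r*(20 + r)/7)
h(v) = -v/7
137 + h(R(-2))*f(-8) = 137 + (-1/7*(-2))*(4/7 - 20/7*(-8) - 1/7*(-8)**2) = 137 + 2*(4/7 + 160/7 - 1/7*64)/7 = 137 + 2*(4/7 + 160/7 - 64/7)/7 = 137 + (2/7)*(100/7) = 137 + 200/49 = 6913/49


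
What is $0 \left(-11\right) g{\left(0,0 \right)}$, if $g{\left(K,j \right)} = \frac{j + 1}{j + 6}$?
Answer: $0$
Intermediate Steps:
$g{\left(K,j \right)} = \frac{1 + j}{6 + j}$
$0 \left(-11\right) g{\left(0,0 \right)} = 0 \left(-11\right) \frac{1 + 0}{6 + 0} = 0 \cdot \frac{1}{6} \cdot 1 = 0 \cdot \frac{1}{6} = 0$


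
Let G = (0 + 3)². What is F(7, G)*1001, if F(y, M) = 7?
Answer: 7007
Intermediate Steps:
G = 9 (G = 3² = 9)
F(7, G)*1001 = 7*1001 = 7007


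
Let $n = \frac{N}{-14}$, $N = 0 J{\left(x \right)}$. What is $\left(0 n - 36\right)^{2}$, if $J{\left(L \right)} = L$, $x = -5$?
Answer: $1296$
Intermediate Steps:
$N = 0$ ($N = 0 \left(-5\right) = 0$)
$n = 0$ ($n = \frac{0}{-14} = 0 \left(- \frac{1}{14}\right) = 0$)
$\left(0 n - 36\right)^{2} = \left(0 \cdot 0 - 36\right)^{2} = \left(0 - 36\right)^{2} = \left(-36\right)^{2} = 1296$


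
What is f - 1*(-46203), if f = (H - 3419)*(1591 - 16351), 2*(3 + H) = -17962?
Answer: 183114483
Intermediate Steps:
H = -8984 (H = -3 + (½)*(-17962) = -3 - 8981 = -8984)
f = 183068280 (f = (-8984 - 3419)*(1591 - 16351) = -12403*(-14760) = 183068280)
f - 1*(-46203) = 183068280 - 1*(-46203) = 183068280 + 46203 = 183114483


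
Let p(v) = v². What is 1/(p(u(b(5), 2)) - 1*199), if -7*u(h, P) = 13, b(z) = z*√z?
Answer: -49/9582 ≈ -0.0051138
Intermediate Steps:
b(z) = z^(3/2)
u(h, P) = -13/7 (u(h, P) = -⅐*13 = -13/7)
1/(p(u(b(5), 2)) - 1*199) = 1/((-13/7)² - 1*199) = 1/(169/49 - 199) = 1/(-9582/49) = -49/9582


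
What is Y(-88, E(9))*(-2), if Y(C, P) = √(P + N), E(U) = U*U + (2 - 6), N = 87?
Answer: -4*√41 ≈ -25.612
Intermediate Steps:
E(U) = -4 + U² (E(U) = U² - 4 = -4 + U²)
Y(C, P) = √(87 + P) (Y(C, P) = √(P + 87) = √(87 + P))
Y(-88, E(9))*(-2) = √(87 + (-4 + 9²))*(-2) = √(87 + (-4 + 81))*(-2) = √(87 + 77)*(-2) = √164*(-2) = (2*√41)*(-2) = -4*√41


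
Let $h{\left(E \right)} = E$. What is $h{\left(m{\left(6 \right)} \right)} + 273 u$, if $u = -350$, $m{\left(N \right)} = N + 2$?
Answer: $-95542$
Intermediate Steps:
$m{\left(N \right)} = 2 + N$
$h{\left(m{\left(6 \right)} \right)} + 273 u = \left(2 + 6\right) + 273 \left(-350\right) = 8 - 95550 = -95542$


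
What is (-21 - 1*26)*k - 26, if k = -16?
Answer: 726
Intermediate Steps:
(-21 - 1*26)*k - 26 = (-21 - 1*26)*(-16) - 26 = (-21 - 26)*(-16) - 26 = -47*(-16) - 26 = 752 - 26 = 726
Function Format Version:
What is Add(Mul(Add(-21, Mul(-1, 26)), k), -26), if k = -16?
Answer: 726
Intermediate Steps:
Add(Mul(Add(-21, Mul(-1, 26)), k), -26) = Add(Mul(Add(-21, Mul(-1, 26)), -16), -26) = Add(Mul(Add(-21, -26), -16), -26) = Add(Mul(-47, -16), -26) = Add(752, -26) = 726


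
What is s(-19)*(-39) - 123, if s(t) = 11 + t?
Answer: 189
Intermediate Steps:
s(-19)*(-39) - 123 = (11 - 19)*(-39) - 123 = -8*(-39) - 123 = 312 - 123 = 189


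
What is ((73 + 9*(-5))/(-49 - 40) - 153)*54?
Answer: -736830/89 ≈ -8279.0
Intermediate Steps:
((73 + 9*(-5))/(-49 - 40) - 153)*54 = ((73 - 45)/(-89) - 153)*54 = (28*(-1/89) - 153)*54 = (-28/89 - 153)*54 = -13645/89*54 = -736830/89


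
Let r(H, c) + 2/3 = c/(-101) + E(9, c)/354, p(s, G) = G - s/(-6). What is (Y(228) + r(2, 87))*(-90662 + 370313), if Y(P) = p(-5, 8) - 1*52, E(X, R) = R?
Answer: -76848933753/5959 ≈ -1.2896e+7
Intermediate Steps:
p(s, G) = G + s/6 (p(s, G) = G - s*(-1)/6 = G - (-1)*s/6 = G + s/6)
r(H, c) = -⅔ - 253*c/35754 (r(H, c) = -⅔ + (c/(-101) + c/354) = -⅔ + (c*(-1/101) + c*(1/354)) = -⅔ + (-c/101 + c/354) = -⅔ - 253*c/35754)
Y(P) = -269/6 (Y(P) = (8 + (⅙)*(-5)) - 1*52 = (8 - ⅚) - 52 = 43/6 - 52 = -269/6)
(Y(228) + r(2, 87))*(-90662 + 370313) = (-269/6 + (-⅔ - 253/35754*87))*(-90662 + 370313) = (-269/6 + (-⅔ - 7337/11918))*279651 = (-269/6 - 45847/35754)*279651 = -274803/5959*279651 = -76848933753/5959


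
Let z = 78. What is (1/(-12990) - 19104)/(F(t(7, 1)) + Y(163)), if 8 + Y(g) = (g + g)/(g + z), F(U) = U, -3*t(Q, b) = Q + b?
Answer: 1616399773/788060 ≈ 2051.1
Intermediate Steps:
t(Q, b) = -Q/3 - b/3 (t(Q, b) = -(Q + b)/3 = -Q/3 - b/3)
Y(g) = -8 + 2*g/(78 + g) (Y(g) = -8 + (g + g)/(g + 78) = -8 + (2*g)/(78 + g) = -8 + 2*g/(78 + g))
(1/(-12990) - 19104)/(F(t(7, 1)) + Y(163)) = (1/(-12990) - 19104)/((-⅓*7 - ⅓*1) + 6*(-104 - 1*163)/(78 + 163)) = (-1/12990 - 19104)/((-7/3 - ⅓) + 6*(-104 - 163)/241) = -248160961/(12990*(-8/3 + 6*(1/241)*(-267))) = -248160961/(12990*(-8/3 - 1602/241)) = -248160961/(12990*(-6734/723)) = -248160961/12990*(-723/6734) = 1616399773/788060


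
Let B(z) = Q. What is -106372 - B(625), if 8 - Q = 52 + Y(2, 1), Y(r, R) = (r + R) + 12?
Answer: -106313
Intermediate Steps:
Y(r, R) = 12 + R + r (Y(r, R) = (R + r) + 12 = 12 + R + r)
Q = -59 (Q = 8 - (52 + (12 + 1 + 2)) = 8 - (52 + 15) = 8 - 1*67 = 8 - 67 = -59)
B(z) = -59
-106372 - B(625) = -106372 - 1*(-59) = -106372 + 59 = -106313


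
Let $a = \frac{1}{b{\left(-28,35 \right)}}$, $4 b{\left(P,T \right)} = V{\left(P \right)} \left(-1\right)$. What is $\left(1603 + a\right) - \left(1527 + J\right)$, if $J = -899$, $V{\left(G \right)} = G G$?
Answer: $\frac{191099}{196} \approx 975.0$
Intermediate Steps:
$V{\left(G \right)} = G^{2}$
$b{\left(P,T \right)} = - \frac{P^{2}}{4}$ ($b{\left(P,T \right)} = \frac{P^{2} \left(-1\right)}{4} = \frac{\left(-1\right) P^{2}}{4} = - \frac{P^{2}}{4}$)
$a = - \frac{1}{196}$ ($a = \frac{1}{\left(- \frac{1}{4}\right) \left(-28\right)^{2}} = \frac{1}{\left(- \frac{1}{4}\right) 784} = \frac{1}{-196} = - \frac{1}{196} \approx -0.005102$)
$\left(1603 + a\right) - \left(1527 + J\right) = \left(1603 - \frac{1}{196}\right) - 628 = \frac{314187}{196} + \left(-1527 + 899\right) = \frac{314187}{196} - 628 = \frac{191099}{196}$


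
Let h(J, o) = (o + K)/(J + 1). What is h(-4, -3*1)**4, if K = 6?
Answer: 1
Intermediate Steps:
h(J, o) = (6 + o)/(1 + J) (h(J, o) = (o + 6)/(J + 1) = (6 + o)/(1 + J))
h(-4, -3*1)**4 = ((6 - 3*1)/(1 - 4))**4 = ((6 - 3)/(-3))**4 = (-1/3*3)**4 = (-1)**4 = 1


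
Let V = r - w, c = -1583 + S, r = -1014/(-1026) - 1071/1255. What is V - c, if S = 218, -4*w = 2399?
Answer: 1686696511/858420 ≈ 1964.9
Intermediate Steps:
w = -2399/4 (w = -1/4*2399 = -2399/4 ≈ -599.75)
r = 28954/214605 (r = -1014*(-1/1026) - 1071*1/1255 = 169/171 - 1071/1255 = 28954/214605 ≈ 0.13492)
c = -1365 (c = -1583 + 218 = -1365)
V = 514953211/858420 (V = 28954/214605 - 1*(-2399/4) = 28954/214605 + 2399/4 = 514953211/858420 ≈ 599.88)
V - c = 514953211/858420 - 1*(-1365) = 514953211/858420 + 1365 = 1686696511/858420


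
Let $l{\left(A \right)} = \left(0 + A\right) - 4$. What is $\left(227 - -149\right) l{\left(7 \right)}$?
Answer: $1128$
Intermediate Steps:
$l{\left(A \right)} = -4 + A$ ($l{\left(A \right)} = A - 4 = -4 + A$)
$\left(227 - -149\right) l{\left(7 \right)} = \left(227 - -149\right) \left(-4 + 7\right) = \left(227 + 149\right) 3 = 376 \cdot 3 = 1128$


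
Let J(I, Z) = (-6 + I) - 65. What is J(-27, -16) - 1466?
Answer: -1564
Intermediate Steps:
J(I, Z) = -71 + I
J(-27, -16) - 1466 = (-71 - 27) - 1466 = -98 - 1466 = -1564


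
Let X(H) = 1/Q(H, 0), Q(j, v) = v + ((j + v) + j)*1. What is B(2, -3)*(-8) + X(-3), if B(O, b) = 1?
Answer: -49/6 ≈ -8.1667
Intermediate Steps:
Q(j, v) = 2*j + 2*v (Q(j, v) = v + (v + 2*j)*1 = v + (v + 2*j) = 2*j + 2*v)
X(H) = 1/(2*H) (X(H) = 1/(2*H + 2*0) = 1/(2*H + 0) = 1/(2*H))
B(2, -3)*(-8) + X(-3) = 1*(-8) + (½)/(-3) = -8 + (½)*(-⅓) = -8 - ⅙ = -49/6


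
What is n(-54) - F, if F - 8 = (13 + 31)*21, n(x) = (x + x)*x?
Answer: 4900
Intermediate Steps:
n(x) = 2*x**2 (n(x) = (2*x)*x = 2*x**2)
F = 932 (F = 8 + (13 + 31)*21 = 8 + 44*21 = 8 + 924 = 932)
n(-54) - F = 2*(-54)**2 - 1*932 = 2*2916 - 932 = 5832 - 932 = 4900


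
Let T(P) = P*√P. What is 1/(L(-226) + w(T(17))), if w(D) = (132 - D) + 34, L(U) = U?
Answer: 60/1313 - 17*√17/1313 ≈ -0.0076868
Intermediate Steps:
T(P) = P^(3/2)
w(D) = 166 - D
1/(L(-226) + w(T(17))) = 1/(-226 + (166 - 17^(3/2))) = 1/(-226 + (166 - 17*√17)) = 1/(-60 - 17*√17)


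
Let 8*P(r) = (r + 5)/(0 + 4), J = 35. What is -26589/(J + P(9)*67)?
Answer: -141808/343 ≈ -413.43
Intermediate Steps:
P(r) = 5/32 + r/32 (P(r) = ((r + 5)/(0 + 4))/8 = ((5 + r)/4)/8 = ((5 + r)*(¼))/8 = (5/4 + r/4)/8 = 5/32 + r/32)
-26589/(J + P(9)*67) = -26589/(35 + (5/32 + (1/32)*9)*67) = -26589/(35 + (5/32 + 9/32)*67) = -26589/(35 + (7/16)*67) = -26589/(35 + 469/16) = -26589/1029/16 = -26589*16/1029 = -141808/343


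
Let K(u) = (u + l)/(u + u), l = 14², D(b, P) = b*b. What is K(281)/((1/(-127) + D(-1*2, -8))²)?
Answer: 854837/16051282 ≈ 0.053257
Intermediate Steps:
D(b, P) = b²
l = 196
K(u) = (196 + u)/(2*u) (K(u) = (u + 196)/(u + u) = (196 + u)/((2*u)) = (196 + u)*(1/(2*u)) = (196 + u)/(2*u))
K(281)/((1/(-127) + D(-1*2, -8))²) = ((½)*(196 + 281)/281)/((1/(-127) + (-1*2)²)²) = ((½)*(1/281)*477)/((-1/127 + (-2)²)²) = 477/(562*((-1/127 + 4)²)) = 477/(562*((507/127)²)) = 477/(562*(257049/16129)) = (477/562)*(16129/257049) = 854837/16051282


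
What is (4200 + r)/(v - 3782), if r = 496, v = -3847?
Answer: -4696/7629 ≈ -0.61555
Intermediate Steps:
(4200 + r)/(v - 3782) = (4200 + 496)/(-3847 - 3782) = 4696/(-7629) = 4696*(-1/7629) = -4696/7629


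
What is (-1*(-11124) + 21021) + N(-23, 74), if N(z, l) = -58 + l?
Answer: 32161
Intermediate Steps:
(-1*(-11124) + 21021) + N(-23, 74) = (-1*(-11124) + 21021) + (-58 + 74) = (11124 + 21021) + 16 = 32145 + 16 = 32161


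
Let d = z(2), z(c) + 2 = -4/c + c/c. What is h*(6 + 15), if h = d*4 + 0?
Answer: -252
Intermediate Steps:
z(c) = -1 - 4/c (z(c) = -2 + (-4/c + c/c) = -2 + (-4/c + 1) = -2 + (1 - 4/c) = -1 - 4/c)
d = -3 (d = (-4 - 1*2)/2 = (-4 - 2)/2 = (½)*(-6) = -3)
h = -12 (h = -3*4 + 0 = -12 + 0 = -12)
h*(6 + 15) = -12*(6 + 15) = -12*21 = -252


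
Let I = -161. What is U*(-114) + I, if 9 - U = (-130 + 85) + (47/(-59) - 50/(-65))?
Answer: -4847533/767 ≈ -6320.1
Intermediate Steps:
U = 41439/767 (U = 9 - ((-130 + 85) + (47/(-59) - 50/(-65))) = 9 - (-45 + (47*(-1/59) - 50*(-1/65))) = 9 - (-45 + (-47/59 + 10/13)) = 9 - (-45 - 21/767) = 9 - 1*(-34536/767) = 9 + 34536/767 = 41439/767 ≈ 54.027)
U*(-114) + I = (41439/767)*(-114) - 161 = -4724046/767 - 161 = -4847533/767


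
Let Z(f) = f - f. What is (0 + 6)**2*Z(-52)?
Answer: 0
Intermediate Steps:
Z(f) = 0
(0 + 6)**2*Z(-52) = (0 + 6)**2*0 = 6**2*0 = 36*0 = 0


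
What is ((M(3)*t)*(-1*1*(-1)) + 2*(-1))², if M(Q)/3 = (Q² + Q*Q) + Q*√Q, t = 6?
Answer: 112432 + 34776*√3 ≈ 1.7267e+5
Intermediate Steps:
M(Q) = 3*Q^(3/2) + 6*Q² (M(Q) = 3*((Q² + Q*Q) + Q*√Q) = 3*((Q² + Q²) + Q^(3/2)) = 3*(2*Q² + Q^(3/2)) = 3*(Q^(3/2) + 2*Q²) = 3*Q^(3/2) + 6*Q²)
((M(3)*t)*(-1*1*(-1)) + 2*(-1))² = (((3*3^(3/2) + 6*3²)*6)*(-1*1*(-1)) + 2*(-1))² = (((3*(3*√3) + 6*9)*6)*(-1*(-1)) - 2)² = (((9*√3 + 54)*6)*1 - 2)² = (((54 + 9*√3)*6)*1 - 2)² = ((324 + 54*√3)*1 - 2)² = ((324 + 54*√3) - 2)² = (322 + 54*√3)²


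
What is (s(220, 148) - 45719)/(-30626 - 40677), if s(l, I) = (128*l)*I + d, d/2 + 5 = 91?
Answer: -4122133/71303 ≈ -57.812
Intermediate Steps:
d = 172 (d = -10 + 2*91 = -10 + 182 = 172)
s(l, I) = 172 + 128*I*l (s(l, I) = (128*l)*I + 172 = 128*I*l + 172 = 172 + 128*I*l)
(s(220, 148) - 45719)/(-30626 - 40677) = ((172 + 128*148*220) - 45719)/(-30626 - 40677) = ((172 + 4167680) - 45719)/(-71303) = (4167852 - 45719)*(-1/71303) = 4122133*(-1/71303) = -4122133/71303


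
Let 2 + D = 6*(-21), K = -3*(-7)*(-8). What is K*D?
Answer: 21504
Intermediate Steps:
K = -168 (K = 21*(-8) = -168)
D = -128 (D = -2 + 6*(-21) = -2 - 126 = -128)
K*D = -168*(-128) = 21504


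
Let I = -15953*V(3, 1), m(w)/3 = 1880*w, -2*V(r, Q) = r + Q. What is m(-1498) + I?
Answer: -8416814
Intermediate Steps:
V(r, Q) = -Q/2 - r/2 (V(r, Q) = -(r + Q)/2 = -(Q + r)/2 = -Q/2 - r/2)
m(w) = 5640*w (m(w) = 3*(1880*w) = 5640*w)
I = 31906 (I = -15953*(-½*1 - ½*3) = -15953*(-½ - 3/2) = -15953*(-2) = 31906)
m(-1498) + I = 5640*(-1498) + 31906 = -8448720 + 31906 = -8416814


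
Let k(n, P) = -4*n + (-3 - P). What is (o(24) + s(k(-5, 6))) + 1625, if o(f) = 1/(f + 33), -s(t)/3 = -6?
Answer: 93652/57 ≈ 1643.0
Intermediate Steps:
k(n, P) = -3 - P - 4*n
s(t) = 18 (s(t) = -3*(-6) = 18)
o(f) = 1/(33 + f)
(o(24) + s(k(-5, 6))) + 1625 = (1/(33 + 24) + 18) + 1625 = (1/57 + 18) + 1625 = 1027/57 + 1625 = 93652/57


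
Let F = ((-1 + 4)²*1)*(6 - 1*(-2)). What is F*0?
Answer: 0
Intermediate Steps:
F = 72 (F = (3²*1)*(6 + 2) = (9*1)*8 = 9*8 = 72)
F*0 = 72*0 = 0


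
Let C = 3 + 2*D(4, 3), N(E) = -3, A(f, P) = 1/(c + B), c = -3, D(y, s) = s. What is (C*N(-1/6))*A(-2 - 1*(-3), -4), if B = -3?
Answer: 9/2 ≈ 4.5000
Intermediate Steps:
A(f, P) = -⅙ (A(f, P) = 1/(-3 - 3) = 1/(-6) = -⅙)
C = 9 (C = 3 + 2*3 = 3 + 6 = 9)
(C*N(-1/6))*A(-2 - 1*(-3), -4) = (9*(-3))*(-⅙) = -27*(-⅙) = 9/2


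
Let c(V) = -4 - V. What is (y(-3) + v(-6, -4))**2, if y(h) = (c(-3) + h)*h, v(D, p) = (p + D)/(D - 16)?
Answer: 18769/121 ≈ 155.12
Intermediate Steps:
v(D, p) = (D + p)/(-16 + D)
y(h) = h*(-1 + h) (y(h) = ((-4 - 1*(-3)) + h)*h = ((-4 + 3) + h)*h = (-1 + h)*h = h*(-1 + h))
(y(-3) + v(-6, -4))**2 = (-3*(-1 - 3) + (-6 - 4)/(-16 - 6))**2 = (-3*(-4) - 10/(-22))**2 = (12 - 1/22*(-10))**2 = (12 + 5/11)**2 = (137/11)**2 = 18769/121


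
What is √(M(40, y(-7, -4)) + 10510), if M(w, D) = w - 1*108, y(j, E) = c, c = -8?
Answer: √10442 ≈ 102.19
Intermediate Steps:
y(j, E) = -8
M(w, D) = -108 + w (M(w, D) = w - 108 = -108 + w)
√(M(40, y(-7, -4)) + 10510) = √((-108 + 40) + 10510) = √(-68 + 10510) = √10442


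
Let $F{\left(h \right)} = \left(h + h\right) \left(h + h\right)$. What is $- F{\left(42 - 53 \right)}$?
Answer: $-484$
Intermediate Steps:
$F{\left(h \right)} = 4 h^{2}$ ($F{\left(h \right)} = 2 h 2 h = 4 h^{2}$)
$- F{\left(42 - 53 \right)} = - 4 \left(42 - 53\right)^{2} = - 4 \left(-11\right)^{2} = - 4 \cdot 121 = \left(-1\right) 484 = -484$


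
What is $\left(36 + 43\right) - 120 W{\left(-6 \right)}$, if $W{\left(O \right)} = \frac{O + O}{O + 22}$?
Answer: $169$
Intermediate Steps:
$W{\left(O \right)} = \frac{2 O}{22 + O}$
$\left(36 + 43\right) - 120 W{\left(-6 \right)} = \left(36 + 43\right) - 120 \cdot 2 \left(-6\right) \frac{1}{22 - 6} = 79 - 120 \cdot 2 \left(-6\right) \frac{1}{16} = 79 - -90 = 79 + 90 = 169$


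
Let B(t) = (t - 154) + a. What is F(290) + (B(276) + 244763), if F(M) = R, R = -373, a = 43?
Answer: 244555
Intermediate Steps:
B(t) = -111 + t (B(t) = (t - 154) + 43 = (-154 + t) + 43 = -111 + t)
F(M) = -373
F(290) + (B(276) + 244763) = -373 + ((-111 + 276) + 244763) = -373 + (165 + 244763) = -373 + 244928 = 244555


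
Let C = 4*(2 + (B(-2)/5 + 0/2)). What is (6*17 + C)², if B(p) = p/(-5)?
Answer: 7606564/625 ≈ 12171.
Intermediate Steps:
B(p) = -p/5 (B(p) = p*(-⅕) = -p/5)
C = 208/25 (C = 4*(2 + (-⅕*(-2)/5 + 0/2)) = 4*(2 + ((⅖)*(⅕) + 0*(½))) = 4*(2 + (2/25 + 0)) = 4*(2 + 2/25) = 4*(52/25) = 208/25 ≈ 8.3200)
(6*17 + C)² = (6*17 + 208/25)² = (102 + 208/25)² = (2758/25)² = 7606564/625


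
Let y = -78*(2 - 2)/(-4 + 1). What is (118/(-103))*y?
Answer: 0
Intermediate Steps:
y = 0 (y = -0/(-3) = -0*(-1)/3 = -78*0 = 0)
(118/(-103))*y = (118/(-103))*0 = (118*(-1/103))*0 = -118/103*0 = 0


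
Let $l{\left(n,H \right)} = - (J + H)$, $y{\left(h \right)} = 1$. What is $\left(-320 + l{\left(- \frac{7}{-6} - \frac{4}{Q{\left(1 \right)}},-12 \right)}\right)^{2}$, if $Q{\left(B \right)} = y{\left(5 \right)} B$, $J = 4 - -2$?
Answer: $98596$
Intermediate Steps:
$J = 6$ ($J = 4 + 2 = 6$)
$Q{\left(B \right)} = B$ ($Q{\left(B \right)} = 1 B = B$)
$l{\left(n,H \right)} = -6 - H$ ($l{\left(n,H \right)} = - (6 + H) = -6 - H$)
$\left(-320 + l{\left(- \frac{7}{-6} - \frac{4}{Q{\left(1 \right)}},-12 \right)}\right)^{2} = \left(-320 - -6\right)^{2} = \left(-320 + \left(-6 + 12\right)\right)^{2} = \left(-320 + 6\right)^{2} = \left(-314\right)^{2} = 98596$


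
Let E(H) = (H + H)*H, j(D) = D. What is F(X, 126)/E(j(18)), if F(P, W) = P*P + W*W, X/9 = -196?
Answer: 9653/2 ≈ 4826.5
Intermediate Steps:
X = -1764 (X = 9*(-196) = -1764)
E(H) = 2*H**2 (E(H) = (2*H)*H = 2*H**2)
F(P, W) = P**2 + W**2
F(X, 126)/E(j(18)) = ((-1764)**2 + 126**2)/((2*18**2)) = (3111696 + 15876)/((2*324)) = 3127572/648 = 3127572*(1/648) = 9653/2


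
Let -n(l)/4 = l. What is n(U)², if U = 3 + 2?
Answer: 400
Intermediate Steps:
U = 5
n(l) = -4*l
n(U)² = (-4*5)² = (-20)² = 400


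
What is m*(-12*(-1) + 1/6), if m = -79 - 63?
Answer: -5183/3 ≈ -1727.7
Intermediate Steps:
m = -142
m*(-12*(-1) + 1/6) = -142*(-12*(-1) + 1/6) = -142*(12 + ⅙) = -142*73/6 = -5183/3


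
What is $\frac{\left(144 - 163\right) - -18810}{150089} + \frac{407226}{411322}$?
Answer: $\frac{34424647408}{30867453829} \approx 1.1152$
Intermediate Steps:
$\frac{\left(144 - 163\right) - -18810}{150089} + \frac{407226}{411322} = \left(\left(144 - 163\right) + 18810\right) \frac{1}{150089} + 407226 \cdot \frac{1}{411322} = \left(-19 + 18810\right) \frac{1}{150089} + \frac{203613}{205661} = 18791 \cdot \frac{1}{150089} + \frac{203613}{205661} = \frac{18791}{150089} + \frac{203613}{205661} = \frac{34424647408}{30867453829}$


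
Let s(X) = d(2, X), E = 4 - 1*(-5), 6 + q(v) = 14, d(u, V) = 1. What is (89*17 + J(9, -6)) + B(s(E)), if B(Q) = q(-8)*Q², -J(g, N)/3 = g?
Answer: 1494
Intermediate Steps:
J(g, N) = -3*g
q(v) = 8 (q(v) = -6 + 14 = 8)
E = 9 (E = 4 + 5 = 9)
s(X) = 1
B(Q) = 8*Q²
(89*17 + J(9, -6)) + B(s(E)) = (89*17 - 3*9) + 8*1² = (1513 - 27) + 8*1 = 1486 + 8 = 1494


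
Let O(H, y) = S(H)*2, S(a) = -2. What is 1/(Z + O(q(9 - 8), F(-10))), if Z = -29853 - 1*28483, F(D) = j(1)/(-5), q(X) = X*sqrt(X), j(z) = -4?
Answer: -1/58340 ≈ -1.7141e-5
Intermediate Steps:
q(X) = X**(3/2)
F(D) = 4/5 (F(D) = -4/(-5) = -4*(-1/5) = 4/5)
O(H, y) = -4 (O(H, y) = -2*2 = -4)
Z = -58336 (Z = -29853 - 28483 = -58336)
1/(Z + O(q(9 - 8), F(-10))) = 1/(-58336 - 4) = 1/(-58340) = -1/58340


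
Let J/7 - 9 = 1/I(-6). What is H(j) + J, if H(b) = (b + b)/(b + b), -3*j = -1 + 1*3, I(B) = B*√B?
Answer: 64 + 7*I*√6/36 ≈ 64.0 + 0.47629*I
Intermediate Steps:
I(B) = B^(3/2)
j = -⅔ (j = -(-1 + 1*3)/3 = -(-1 + 3)/3 = -⅓*2 = -⅔ ≈ -0.66667)
J = 63 + 7*I*√6/36 (J = 63 + 7/((-6)^(3/2)) = 63 + 7/((-6*I*√6)) = 63 + 7*(I*√6/36) = 63 + 7*I*√6/36 ≈ 63.0 + 0.47629*I)
H(b) = 1 (H(b) = (2*b)/((2*b)) = (2*b)*(1/(2*b)) = 1)
H(j) + J = 1 + (63 + 7*I*√6/36) = 64 + 7*I*√6/36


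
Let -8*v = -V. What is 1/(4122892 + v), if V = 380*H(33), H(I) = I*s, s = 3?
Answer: 2/8255189 ≈ 2.4227e-7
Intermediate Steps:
H(I) = 3*I (H(I) = I*3 = 3*I)
V = 37620 (V = 380*(3*33) = 380*99 = 37620)
v = 9405/2 (v = -(-1)*37620/8 = -1/8*(-37620) = 9405/2 ≈ 4702.5)
1/(4122892 + v) = 1/(4122892 + 9405/2) = 1/(8255189/2) = 2/8255189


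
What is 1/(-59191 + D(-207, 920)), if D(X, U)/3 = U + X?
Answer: -1/57052 ≈ -1.7528e-5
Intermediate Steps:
D(X, U) = 3*U + 3*X (D(X, U) = 3*(U + X) = 3*U + 3*X)
1/(-59191 + D(-207, 920)) = 1/(-59191 + (3*920 + 3*(-207))) = 1/(-59191 + (2760 - 621)) = 1/(-59191 + 2139) = 1/(-57052) = -1/57052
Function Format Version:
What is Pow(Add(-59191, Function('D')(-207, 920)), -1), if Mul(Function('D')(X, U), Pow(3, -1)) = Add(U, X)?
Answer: Rational(-1, 57052) ≈ -1.7528e-5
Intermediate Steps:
Function('D')(X, U) = Add(Mul(3, U), Mul(3, X)) (Function('D')(X, U) = Mul(3, Add(U, X)) = Add(Mul(3, U), Mul(3, X)))
Pow(Add(-59191, Function('D')(-207, 920)), -1) = Pow(Add(-59191, Add(Mul(3, 920), Mul(3, -207))), -1) = Pow(Add(-59191, Add(2760, -621)), -1) = Pow(Add(-59191, 2139), -1) = Pow(-57052, -1) = Rational(-1, 57052)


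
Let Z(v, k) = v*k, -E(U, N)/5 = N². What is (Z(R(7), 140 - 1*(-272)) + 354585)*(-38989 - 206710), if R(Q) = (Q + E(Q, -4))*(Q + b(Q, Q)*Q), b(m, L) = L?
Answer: 326698835029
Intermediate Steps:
E(U, N) = -5*N²
R(Q) = (-80 + Q)*(Q + Q²) (R(Q) = (Q - 5*(-4)²)*(Q + Q*Q) = (Q - 5*16)*(Q + Q²) = (Q - 80)*(Q + Q²) = (-80 + Q)*(Q + Q²))
Z(v, k) = k*v
(Z(R(7), 140 - 1*(-272)) + 354585)*(-38989 - 206710) = ((140 - 1*(-272))*(7*(-80 + 7² - 79*7)) + 354585)*(-38989 - 206710) = ((140 + 272)*(7*(-80 + 49 - 553)) + 354585)*(-245699) = (412*(7*(-584)) + 354585)*(-245699) = (412*(-4088) + 354585)*(-245699) = (-1684256 + 354585)*(-245699) = -1329671*(-245699) = 326698835029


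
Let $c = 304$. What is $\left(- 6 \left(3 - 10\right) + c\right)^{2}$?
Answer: $119716$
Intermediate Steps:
$\left(- 6 \left(3 - 10\right) + c\right)^{2} = \left(- 6 \left(3 - 10\right) + 304\right)^{2} = \left(\left(-6\right) \left(-7\right) + 304\right)^{2} = \left(42 + 304\right)^{2} = 346^{2} = 119716$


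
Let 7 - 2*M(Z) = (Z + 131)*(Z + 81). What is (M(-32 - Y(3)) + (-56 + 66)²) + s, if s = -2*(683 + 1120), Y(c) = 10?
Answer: -5238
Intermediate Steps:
M(Z) = 7/2 - (81 + Z)*(131 + Z)/2 (M(Z) = 7/2 - (Z + 131)*(Z + 81)/2 = 7/2 - (131 + Z)*(81 + Z)/2 = 7/2 - (81 + Z)*(131 + Z)/2)
s = -3606 (s = -2*1803 = -3606)
(M(-32 - Y(3)) + (-56 + 66)²) + s = ((-5302 - 106*(-32 - 1*10) - (-32 - 1*10)²/2) + (-56 + 66)²) - 3606 = ((-5302 - 106*(-32 - 10) - (-32 - 10)²/2) + 10²) - 3606 = ((-5302 - 106*(-42) - ½*(-42)²) + 100) - 3606 = ((-5302 + 4452 - ½*1764) + 100) - 3606 = ((-5302 + 4452 - 882) + 100) - 3606 = (-1732 + 100) - 3606 = -1632 - 3606 = -5238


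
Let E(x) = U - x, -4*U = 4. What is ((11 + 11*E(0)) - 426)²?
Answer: 181476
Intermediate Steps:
U = -1 (U = -¼*4 = -1)
E(x) = -1 - x
((11 + 11*E(0)) - 426)² = ((11 + 11*(-1 - 1*0)) - 426)² = ((11 + 11*(-1 + 0)) - 426)² = ((11 + 11*(-1)) - 426)² = ((11 - 11) - 426)² = (0 - 426)² = (-426)² = 181476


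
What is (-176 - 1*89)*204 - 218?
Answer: -54278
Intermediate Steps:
(-176 - 1*89)*204 - 218 = (-176 - 89)*204 - 218 = -265*204 - 218 = -54060 - 218 = -54278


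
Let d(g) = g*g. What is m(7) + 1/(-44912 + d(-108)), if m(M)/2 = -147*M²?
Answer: -478970689/33248 ≈ -14406.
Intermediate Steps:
d(g) = g²
m(M) = -294*M² (m(M) = 2*(-147*M²) = -294*M²)
m(7) + 1/(-44912 + d(-108)) = -294*7² + 1/(-44912 + (-108)²) = -294*49 + 1/(-44912 + 11664) = -14406 + 1/(-33248) = -14406 - 1/33248 = -478970689/33248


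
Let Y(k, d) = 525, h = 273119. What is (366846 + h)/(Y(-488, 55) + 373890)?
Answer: 127993/74883 ≈ 1.7092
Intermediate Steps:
(366846 + h)/(Y(-488, 55) + 373890) = (366846 + 273119)/(525 + 373890) = 639965/374415 = 639965*(1/374415) = 127993/74883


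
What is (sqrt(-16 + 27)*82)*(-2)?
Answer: -164*sqrt(11) ≈ -543.93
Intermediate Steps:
(sqrt(-16 + 27)*82)*(-2) = (sqrt(11)*82)*(-2) = (82*sqrt(11))*(-2) = -164*sqrt(11)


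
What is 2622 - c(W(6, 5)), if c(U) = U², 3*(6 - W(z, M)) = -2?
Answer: 23198/9 ≈ 2577.6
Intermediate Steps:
W(z, M) = 20/3 (W(z, M) = 6 - ⅓*(-2) = 6 + ⅔ = 20/3)
2622 - c(W(6, 5)) = 2622 - (20/3)² = 2622 - 1*400/9 = 2622 - 400/9 = 23198/9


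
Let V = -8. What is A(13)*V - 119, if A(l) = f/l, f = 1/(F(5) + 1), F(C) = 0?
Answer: -1555/13 ≈ -119.62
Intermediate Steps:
f = 1 (f = 1/(0 + 1) = 1/1 = 1)
A(l) = 1/l
A(13)*V - 119 = -8/13 - 119 = -1555/13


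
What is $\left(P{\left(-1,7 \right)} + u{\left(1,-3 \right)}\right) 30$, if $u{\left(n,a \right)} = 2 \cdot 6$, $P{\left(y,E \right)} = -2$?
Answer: $300$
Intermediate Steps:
$u{\left(n,a \right)} = 12$
$\left(P{\left(-1,7 \right)} + u{\left(1,-3 \right)}\right) 30 = \left(-2 + 12\right) 30 = 10 \cdot 30 = 300$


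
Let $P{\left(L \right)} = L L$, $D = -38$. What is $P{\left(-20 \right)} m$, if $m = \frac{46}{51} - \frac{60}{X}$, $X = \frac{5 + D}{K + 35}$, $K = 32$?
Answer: $\frac{27538400}{561} \approx 49088.0$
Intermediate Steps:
$P{\left(L \right)} = L^{2}$
$X = - \frac{33}{67}$ ($X = \frac{5 - 38}{32 + 35} = - \frac{33}{67} \approx -0.49254$)
$m = \frac{68846}{561}$ ($m = \frac{46}{51} - \frac{60}{- \frac{33}{67}} = 46 \cdot \frac{1}{51} - - \frac{1340}{11} = \frac{46}{51} + \frac{1340}{11} = \frac{68846}{561} \approx 122.72$)
$P{\left(-20 \right)} m = \left(-20\right)^{2} \cdot \frac{68846}{561} = 400 \cdot \frac{68846}{561} = \frac{27538400}{561}$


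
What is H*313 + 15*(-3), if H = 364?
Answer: 113887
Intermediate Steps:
H*313 + 15*(-3) = 364*313 + 15*(-3) = 113932 - 45 = 113887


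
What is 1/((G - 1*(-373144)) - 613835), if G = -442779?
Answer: -1/683470 ≈ -1.4631e-6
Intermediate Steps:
1/((G - 1*(-373144)) - 613835) = 1/((-442779 - 1*(-373144)) - 613835) = 1/((-442779 + 373144) - 613835) = 1/(-69635 - 613835) = 1/(-683470) = -1/683470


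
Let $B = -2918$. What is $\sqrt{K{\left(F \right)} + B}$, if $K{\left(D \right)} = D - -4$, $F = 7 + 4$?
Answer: $i \sqrt{2903} \approx 53.88 i$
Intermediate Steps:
$F = 11$
$K{\left(D \right)} = 4 + D$ ($K{\left(D \right)} = D + 4 = 4 + D$)
$\sqrt{K{\left(F \right)} + B} = \sqrt{\left(4 + 11\right) - 2918} = \sqrt{15 - 2918} = \sqrt{-2903} = i \sqrt{2903}$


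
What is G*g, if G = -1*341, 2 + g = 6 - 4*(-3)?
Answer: -5456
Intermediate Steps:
g = 16 (g = -2 + (6 - 4*(-3)) = -2 + (6 + 12) = -2 + 18 = 16)
G = -341
G*g = -341*16 = -5456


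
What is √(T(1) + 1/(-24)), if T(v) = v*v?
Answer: √138/12 ≈ 0.97894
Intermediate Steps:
T(v) = v²
√(T(1) + 1/(-24)) = √(1² + 1/(-24)) = √(1 - 1/24) = √(23/24) = √138/12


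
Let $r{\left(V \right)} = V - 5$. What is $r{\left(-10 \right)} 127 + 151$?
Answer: $-1754$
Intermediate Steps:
$r{\left(V \right)} = -5 + V$
$r{\left(-10 \right)} 127 + 151 = \left(-5 - 10\right) 127 + 151 = \left(-15\right) 127 + 151 = -1905 + 151 = -1754$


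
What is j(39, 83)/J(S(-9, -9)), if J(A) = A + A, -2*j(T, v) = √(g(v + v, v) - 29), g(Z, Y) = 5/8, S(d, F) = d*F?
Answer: -I*√454/1296 ≈ -0.016441*I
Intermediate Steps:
S(d, F) = F*d
g(Z, Y) = 5/8 (g(Z, Y) = 5*(⅛) = 5/8)
j(T, v) = -I*√454/8 (j(T, v) = -√(5/8 - 29)/2 = -I*√454/8)
J(A) = 2*A
j(39, 83)/J(S(-9, -9)) = (-I*√454/8)/((2*(-9*(-9)))) = (-I*√454/8)/((2*81)) = -I*√454/8/162 = -I*√454/8*(1/162) = -I*√454/1296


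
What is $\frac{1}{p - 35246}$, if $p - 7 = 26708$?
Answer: $- \frac{1}{8531} \approx -0.00011722$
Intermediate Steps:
$p = 26715$ ($p = 7 + 26708 = 26715$)
$\frac{1}{p - 35246} = \frac{1}{26715 - 35246} = \frac{1}{-8531} = - \frac{1}{8531}$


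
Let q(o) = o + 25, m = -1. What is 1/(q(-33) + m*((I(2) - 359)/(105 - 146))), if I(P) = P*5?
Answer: -41/677 ≈ -0.060561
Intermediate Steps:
I(P) = 5*P
q(o) = 25 + o
1/(q(-33) + m*((I(2) - 359)/(105 - 146))) = 1/((25 - 33) - (5*2 - 359)/(105 - 146)) = 1/(-8 - (10 - 359)/(-41)) = 1/(-8 - (-349)*(-1)/41) = 1/(-8 - 1*349/41) = 1/(-8 - 349/41) = 1/(-677/41) = -41/677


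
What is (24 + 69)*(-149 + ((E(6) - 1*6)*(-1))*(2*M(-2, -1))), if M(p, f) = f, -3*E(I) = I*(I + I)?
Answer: -19437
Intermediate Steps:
E(I) = -2*I²/3 (E(I) = -I*(I + I)/3 = -I*2*I/3 = -2*I²/3)
(24 + 69)*(-149 + ((E(6) - 1*6)*(-1))*(2*M(-2, -1))) = (24 + 69)*(-149 + ((-⅔*6² - 1*6)*(-1))*(2*(-1))) = 93*(-149 + ((-⅔*36 - 6)*(-1))*(-2)) = 93*(-149 + ((-24 - 6)*(-1))*(-2)) = 93*(-149 - 30*(-1)*(-2)) = 93*(-149 + 30*(-2)) = 93*(-149 - 60) = 93*(-209) = -19437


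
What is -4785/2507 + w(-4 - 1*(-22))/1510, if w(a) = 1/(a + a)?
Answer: -260110093/136280520 ≈ -1.9086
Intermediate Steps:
w(a) = 1/(2*a)
-4785/2507 + w(-4 - 1*(-22))/1510 = -4785/2507 + (1/(2*(-4 - 1*(-22))))/1510 = -4785*1/2507 + (1/(2*(-4 + 22)))*(1/1510) = -4785/2507 + ((½)/18)*(1/1510) = -4785/2507 + ((½)*(1/18))*(1/1510) = -4785/2507 + (1/36)*(1/1510) = -4785/2507 + 1/54360 = -260110093/136280520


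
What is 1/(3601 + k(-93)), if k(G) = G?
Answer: 1/3508 ≈ 0.00028506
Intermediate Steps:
1/(3601 + k(-93)) = 1/(3601 - 93) = 1/3508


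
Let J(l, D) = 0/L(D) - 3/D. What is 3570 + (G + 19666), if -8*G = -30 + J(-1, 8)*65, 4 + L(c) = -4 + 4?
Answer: 1487539/64 ≈ 23243.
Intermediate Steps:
L(c) = -4 (L(c) = -4 + (-4 + 4) = -4 + 0 = -4)
J(l, D) = -3/D (J(l, D) = 0/(-4) - 3/D = 0*(-1/4) - 3/D = 0 - 3/D = -3/D)
G = 435/64 (G = -(-30 - 3/8*65)/8 = -(-30 - 195/8)/8 = -1/8*(-435/8) = 435/64 ≈ 6.7969)
3570 + (G + 19666) = 3570 + (435/64 + 19666) = 3570 + 1259059/64 = 1487539/64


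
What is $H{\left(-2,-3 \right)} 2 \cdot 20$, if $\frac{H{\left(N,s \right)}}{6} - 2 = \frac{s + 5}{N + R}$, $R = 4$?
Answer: $720$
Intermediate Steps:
$H{\left(N,s \right)} = 12 + \frac{6 \left(5 + s\right)}{4 + N}$ ($H{\left(N,s \right)} = 12 + 6 \frac{s + 5}{N + 4} = 12 + 6 \frac{5 + s}{4 + N} = 12 + \frac{6 \left(5 + s\right)}{4 + N}$)
$H{\left(-2,-3 \right)} 2 \cdot 20 = \frac{6 \left(13 - 3 + 2 \left(-2\right)\right)}{4 - 2} \cdot 2 \cdot 20 = \frac{6 \left(13 - 3 - 4\right)}{2} \cdot 2 \cdot 20 = 6 \cdot \frac{1}{2} \cdot 6 \cdot 2 \cdot 20 = 18 \cdot 2 \cdot 20 = 36 \cdot 20 = 720$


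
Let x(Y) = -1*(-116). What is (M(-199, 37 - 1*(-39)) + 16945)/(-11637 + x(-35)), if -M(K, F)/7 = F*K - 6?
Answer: -122855/11521 ≈ -10.664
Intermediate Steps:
x(Y) = 116
M(K, F) = 42 - 7*F*K (M(K, F) = -7*(F*K - 6) = -7*(-6 + F*K) = 42 - 7*F*K)
(M(-199, 37 - 1*(-39)) + 16945)/(-11637 + x(-35)) = ((42 - 7*(37 - 1*(-39))*(-199)) + 16945)/(-11637 + 116) = ((42 - 7*(37 + 39)*(-199)) + 16945)/(-11521) = ((42 - 7*76*(-199)) + 16945)*(-1/11521) = ((42 + 105868) + 16945)*(-1/11521) = (105910 + 16945)*(-1/11521) = 122855*(-1/11521) = -122855/11521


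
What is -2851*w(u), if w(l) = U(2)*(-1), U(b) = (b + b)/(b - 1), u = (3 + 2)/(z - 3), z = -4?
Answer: 11404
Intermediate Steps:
u = -5/7 (u = (3 + 2)/(-4 - 3) = 5/(-7) = 5*(-⅐) = -5/7 ≈ -0.71429)
U(b) = 2*b/(-1 + b) (U(b) = (2*b)/(-1 + b) = 2*b/(-1 + b))
w(l) = -4 (w(l) = (2*2/(-1 + 2))*(-1) = (2*2/1)*(-1) = (2*2*1)*(-1) = 4*(-1) = -4)
-2851*w(u) = -2851*(-4) = 11404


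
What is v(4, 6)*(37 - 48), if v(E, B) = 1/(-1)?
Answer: 11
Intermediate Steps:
v(E, B) = -1
v(4, 6)*(37 - 48) = -(37 - 48) = -1*(-11) = 11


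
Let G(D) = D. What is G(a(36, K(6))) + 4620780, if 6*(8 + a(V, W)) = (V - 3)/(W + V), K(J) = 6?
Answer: 388144859/84 ≈ 4.6208e+6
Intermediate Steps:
a(V, W) = -8 + (-3 + V)/(6*(V + W)) (a(V, W) = -8 + ((V - 3)/(W + V))/6 = -8 + ((-3 + V)/(V + W))/6 = -8 + (-3 + V)/(6*(V + W)))
G(a(36, K(6))) + 4620780 = (-3 - 48*6 - 47*36)/(6*(36 + 6)) + 4620780 = (⅙)*(-3 - 288 - 1692)/42 + 4620780 = (⅙)*(1/42)*(-1983) + 4620780 = -661/84 + 4620780 = 388144859/84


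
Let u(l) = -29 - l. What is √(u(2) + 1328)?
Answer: √1297 ≈ 36.014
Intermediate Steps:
√(u(2) + 1328) = √((-29 - 1*2) + 1328) = √((-29 - 2) + 1328) = √(-31 + 1328) = √1297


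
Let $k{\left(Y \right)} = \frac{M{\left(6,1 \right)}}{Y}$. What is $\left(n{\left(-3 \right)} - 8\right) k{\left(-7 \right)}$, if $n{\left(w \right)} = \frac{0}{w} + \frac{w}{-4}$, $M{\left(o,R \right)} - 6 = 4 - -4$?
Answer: $\frac{29}{2} \approx 14.5$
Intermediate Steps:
$M{\left(o,R \right)} = 14$ ($M{\left(o,R \right)} = 6 + \left(4 - -4\right) = 6 + \left(4 + 4\right) = 6 + 8 = 14$)
$n{\left(w \right)} = - \frac{w}{4}$ ($n{\left(w \right)} = 0 + w \left(- \frac{1}{4}\right) = 0 - \frac{w}{4} = - \frac{w}{4}$)
$k{\left(Y \right)} = \frac{14}{Y}$
$\left(n{\left(-3 \right)} - 8\right) k{\left(-7 \right)} = \left(\left(- \frac{1}{4}\right) \left(-3\right) - 8\right) \frac{14}{-7} = \left(\frac{3}{4} - 8\right) 14 \left(- \frac{1}{7}\right) = \left(- \frac{29}{4}\right) \left(-2\right) = \frac{29}{2}$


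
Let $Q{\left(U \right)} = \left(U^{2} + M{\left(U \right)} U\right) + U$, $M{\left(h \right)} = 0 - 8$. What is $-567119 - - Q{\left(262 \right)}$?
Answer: $-500309$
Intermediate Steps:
$M{\left(h \right)} = -8$
$Q{\left(U \right)} = U^{2} - 7 U$ ($Q{\left(U \right)} = \left(U^{2} - 8 U\right) + U = U^{2} - 7 U$)
$-567119 - - Q{\left(262 \right)} = -567119 - - 262 \left(-7 + 262\right) = -567119 - - 262 \cdot 255 = -567119 - \left(-1\right) 66810 = -567119 - -66810 = -567119 + 66810 = -500309$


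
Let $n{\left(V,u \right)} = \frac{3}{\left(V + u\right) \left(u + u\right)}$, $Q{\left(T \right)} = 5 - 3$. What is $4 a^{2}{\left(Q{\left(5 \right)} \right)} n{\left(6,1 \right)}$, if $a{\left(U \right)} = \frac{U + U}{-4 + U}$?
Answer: $\frac{24}{7} \approx 3.4286$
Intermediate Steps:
$Q{\left(T \right)} = 2$ ($Q{\left(T \right)} = 5 - 3 = 2$)
$a{\left(U \right)} = \frac{2 U}{-4 + U}$
$n{\left(V,u \right)} = \frac{3}{2 u \left(V + u\right)}$ ($n{\left(V,u \right)} = \frac{3}{\left(V + u\right) 2 u} = \frac{3}{2 u \left(V + u\right)}$)
$4 a^{2}{\left(Q{\left(5 \right)} \right)} n{\left(6,1 \right)} = 4 \left(2 \cdot 2 \frac{1}{-4 + 2}\right)^{2} \frac{3}{2 \cdot 1 \left(6 + 1\right)} = 4 \left(2 \cdot 2 \frac{1}{-2}\right)^{2} \cdot \frac{3}{2} \cdot 1 \cdot \frac{1}{7} = 4 \left(2 \cdot 2 \left(- \frac{1}{2}\right)\right)^{2} \cdot \frac{3}{2} \cdot 1 \cdot \frac{1}{7} = 4 \left(-2\right)^{2} \cdot \frac{3}{14} = 4 \cdot 4 \cdot \frac{3}{14} = 16 \cdot \frac{3}{14} = \frac{24}{7}$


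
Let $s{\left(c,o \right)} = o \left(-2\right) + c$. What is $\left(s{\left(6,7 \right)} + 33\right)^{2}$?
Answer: $625$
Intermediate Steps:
$s{\left(c,o \right)} = c - 2 o$ ($s{\left(c,o \right)} = - 2 o + c = c - 2 o$)
$\left(s{\left(6,7 \right)} + 33\right)^{2} = \left(\left(6 - 14\right) + 33\right)^{2} = \left(-8 + 33\right)^{2} = 25^{2} = 625$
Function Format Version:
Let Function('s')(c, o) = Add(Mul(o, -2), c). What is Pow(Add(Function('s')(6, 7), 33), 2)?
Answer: 625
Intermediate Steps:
Function('s')(c, o) = Add(c, Mul(-2, o)) (Function('s')(c, o) = Add(Mul(-2, o), c) = Add(c, Mul(-2, o)))
Pow(Add(Function('s')(6, 7), 33), 2) = Pow(Add(Add(6, Mul(-2, 7)), 33), 2) = Pow(Add(Add(6, -14), 33), 2) = Pow(Add(-8, 33), 2) = Pow(25, 2) = 625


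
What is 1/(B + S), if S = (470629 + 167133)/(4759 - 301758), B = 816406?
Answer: 296999/242471127832 ≈ 1.2249e-6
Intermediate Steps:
S = -637762/296999 (S = 637762/(-296999) = 637762*(-1/296999) = -637762/296999 ≈ -2.1474)
1/(B + S) = 1/(816406 - 637762/296999) = 1/(242471127832/296999) = 296999/242471127832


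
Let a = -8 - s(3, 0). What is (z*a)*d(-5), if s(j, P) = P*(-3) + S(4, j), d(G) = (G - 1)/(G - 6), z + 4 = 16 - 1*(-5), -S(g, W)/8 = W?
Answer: 1632/11 ≈ 148.36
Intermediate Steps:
S(g, W) = -8*W
z = 17 (z = -4 + (16 - 1*(-5)) = -4 + (16 + 5) = -4 + 21 = 17)
d(G) = (-1 + G)/(-6 + G)
s(j, P) = -8*j - 3*P (s(j, P) = P*(-3) - 8*j = -3*P - 8*j = -8*j - 3*P)
a = 16 (a = -8 - (-8*3 - 3*0) = -8 - (-24 + 0) = -8 - 1*(-24) = -8 + 24 = 16)
(z*a)*d(-5) = (17*16)*((-1 - 5)/(-6 - 5)) = 272*(-6/(-11)) = 272*(-1/11*(-6)) = 272*(6/11) = 1632/11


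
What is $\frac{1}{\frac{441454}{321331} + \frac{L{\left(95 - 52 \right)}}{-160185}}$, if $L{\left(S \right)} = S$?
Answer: $\frac{51472406235}{70700491757} \approx 0.72803$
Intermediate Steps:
$\frac{1}{\frac{441454}{321331} + \frac{L{\left(95 - 52 \right)}}{-160185}} = \frac{1}{\frac{441454}{321331} + \frac{95 - 52}{-160185}} = \frac{1}{441454 \cdot \frac{1}{321331} + \left(95 - 52\right) \left(- \frac{1}{160185}\right)} = \frac{1}{\frac{441454}{321331} + 43 \left(- \frac{1}{160185}\right)} = \frac{1}{\frac{441454}{321331} - \frac{43}{160185}} = \frac{1}{\frac{70700491757}{51472406235}} = \frac{51472406235}{70700491757}$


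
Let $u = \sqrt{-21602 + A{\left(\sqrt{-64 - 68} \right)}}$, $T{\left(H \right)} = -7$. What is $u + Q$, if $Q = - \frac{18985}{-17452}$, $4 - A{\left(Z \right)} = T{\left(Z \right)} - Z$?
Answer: $\frac{18985}{17452} + \sqrt{-21591 + 2 i \sqrt{33}} \approx 1.1269 + 146.94 i$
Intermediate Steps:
$A{\left(Z \right)} = 11 + Z$ ($A{\left(Z \right)} = 4 - \left(-7 - Z\right) = 4 + \left(7 + Z\right) = 11 + Z$)
$Q = \frac{18985}{17452}$ ($Q = \left(-18985\right) \left(- \frac{1}{17452}\right) = \frac{18985}{17452} \approx 1.0878$)
$u = \sqrt{-21591 + 2 i \sqrt{33}}$ ($u = \sqrt{-21602 + \left(11 + \sqrt{-64 - 68}\right)} = \sqrt{-21602 + \left(11 + \sqrt{-132}\right)} = \sqrt{-21602 + \left(11 + 2 i \sqrt{33}\right)} = \sqrt{-21591 + 2 i \sqrt{33}} \approx 0.0391 + 146.94 i$)
$u + Q = \sqrt{-21591 + 2 i \sqrt{33}} + \frac{18985}{17452} = \frac{18985}{17452} + \sqrt{-21591 + 2 i \sqrt{33}}$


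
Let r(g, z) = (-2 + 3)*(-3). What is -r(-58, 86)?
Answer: 3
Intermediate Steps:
r(g, z) = -3 (r(g, z) = 1*(-3) = -3)
-r(-58, 86) = -1*(-3) = 3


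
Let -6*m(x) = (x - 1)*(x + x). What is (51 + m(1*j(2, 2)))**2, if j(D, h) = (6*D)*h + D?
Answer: 247009/9 ≈ 27445.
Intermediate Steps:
j(D, h) = D + 6*D*h (j(D, h) = 6*D*h + D = D + 6*D*h)
m(x) = -x*(-1 + x)/3 (m(x) = -(x - 1)*(x + x)/6 = -(-1 + x)*2*x/6 = -x*(-1 + x)/3)
(51 + m(1*j(2, 2)))**2 = (51 + (1*(2*(1 + 6*2)))*(1 - 2*(1 + 6*2))/3)**2 = (51 + (1*(2*(1 + 12)))*(1 - 2*(1 + 12))/3)**2 = (51 + (1*(2*13))*(1 - 2*13)/3)**2 = (51 + (1*26)*(1 - 26)/3)**2 = (51 + (1/3)*26*(1 - 1*26))**2 = (51 + (1/3)*26*(1 - 26))**2 = (51 + (1/3)*26*(-25))**2 = (51 - 650/3)**2 = (-497/3)**2 = 247009/9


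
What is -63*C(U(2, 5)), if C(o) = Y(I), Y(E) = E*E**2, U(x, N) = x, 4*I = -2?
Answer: 63/8 ≈ 7.8750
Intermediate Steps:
I = -1/2 (I = (1/4)*(-2) = -1/2 ≈ -0.50000)
Y(E) = E**3
C(o) = -1/8 (C(o) = (-1/2)**3 = -1/8)
-63*C(U(2, 5)) = -63*(-1/8) = 63/8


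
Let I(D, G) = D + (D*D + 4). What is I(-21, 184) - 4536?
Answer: -4112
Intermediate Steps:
I(D, G) = 4 + D + D² (I(D, G) = D + (D² + 4) = D + (4 + D²) = 4 + D + D²)
I(-21, 184) - 4536 = (4 - 21 + (-21)²) - 4536 = (4 - 21 + 441) - 4536 = 424 - 4536 = -4112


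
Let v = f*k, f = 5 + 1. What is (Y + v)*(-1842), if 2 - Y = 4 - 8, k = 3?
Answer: -44208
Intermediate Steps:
f = 6
Y = 6 (Y = 2 - (4 - 8) = 2 - 1*(-4) = 2 + 4 = 6)
v = 18 (v = 6*3 = 18)
(Y + v)*(-1842) = (6 + 18)*(-1842) = 24*(-1842) = -44208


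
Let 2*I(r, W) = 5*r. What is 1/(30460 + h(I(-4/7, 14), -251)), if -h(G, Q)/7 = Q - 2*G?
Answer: 1/32197 ≈ 3.1059e-5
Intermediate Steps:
I(r, W) = 5*r/2 (I(r, W) = (5*r)/2 = 5*r/2)
h(G, Q) = -7*Q + 14*G (h(G, Q) = -7*(Q - 2*G) = -7*Q + 14*G)
1/(30460 + h(I(-4/7, 14), -251)) = 1/(30460 + (-7*(-251) + 14*(5*(-4/7)/2))) = 1/(30460 + (1757 + 14*(5*(-4*1/7)/2))) = 1/(30460 + (1757 + 14*((5/2)*(-4/7)))) = 1/(30460 + (1757 + 14*(-10/7))) = 1/(30460 + (1757 - 20)) = 1/(30460 + 1737) = 1/32197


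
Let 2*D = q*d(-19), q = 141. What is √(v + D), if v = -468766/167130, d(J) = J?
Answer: I*√4165982676570/55710 ≈ 36.637*I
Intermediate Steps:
D = -2679/2 (D = (141*(-19))/2 = (½)*(-2679) = -2679/2 ≈ -1339.5)
v = -234383/83565 (v = -468766*1/167130 = -234383/83565 ≈ -2.8048)
√(v + D) = √(-234383/83565 - 2679/2) = √(-224339401/167130) = I*√4165982676570/55710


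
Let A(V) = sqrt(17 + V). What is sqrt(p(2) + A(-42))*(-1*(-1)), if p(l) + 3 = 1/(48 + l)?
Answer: sqrt(-298 + 500*I)/10 ≈ 1.1918 + 2.0977*I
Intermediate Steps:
p(l) = -3 + 1/(48 + l)
sqrt(p(2) + A(-42))*(-1*(-1)) = sqrt((-143 - 3*2)/(48 + 2) + sqrt(17 - 42))*(-1*(-1)) = sqrt((-143 - 6)/50 + sqrt(-25))*1 = sqrt((1/50)*(-149) + 5*I)*1 = sqrt(-149/50 + 5*I)*1 = sqrt(-149/50 + 5*I)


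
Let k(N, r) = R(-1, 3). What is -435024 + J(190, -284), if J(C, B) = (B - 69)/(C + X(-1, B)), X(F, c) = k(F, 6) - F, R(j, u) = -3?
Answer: -81784865/188 ≈ -4.3503e+5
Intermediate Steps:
k(N, r) = -3
X(F, c) = -3 - F
J(C, B) = (-69 + B)/(-2 + C) (J(C, B) = (B - 69)/(C + (-3 - 1*(-1))) = (-69 + B)/(C + (-3 + 1)) = (-69 + B)/(C - 2) = (-69 + B)/(-2 + C))
-435024 + J(190, -284) = -435024 + (-69 - 284)/(-2 + 190) = -435024 - 353/188 = -81784865/188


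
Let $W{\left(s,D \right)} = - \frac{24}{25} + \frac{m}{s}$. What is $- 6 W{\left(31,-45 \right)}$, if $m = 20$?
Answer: $\frac{1464}{775} \approx 1.889$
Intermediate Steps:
$W{\left(s,D \right)} = - \frac{24}{25} + \frac{20}{s}$
$- 6 W{\left(31,-45 \right)} = - 6 \left(- \frac{24}{25} + \frac{20}{31}\right) = \left(-6\right) \left(- \frac{244}{775}\right) = \frac{1464}{775}$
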